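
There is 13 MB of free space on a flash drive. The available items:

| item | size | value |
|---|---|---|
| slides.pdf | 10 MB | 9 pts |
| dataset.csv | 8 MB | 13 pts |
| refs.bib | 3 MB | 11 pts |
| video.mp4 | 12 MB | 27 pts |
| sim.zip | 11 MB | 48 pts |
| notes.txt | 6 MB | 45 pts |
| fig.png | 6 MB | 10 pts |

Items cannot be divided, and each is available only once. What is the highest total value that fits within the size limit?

Check high-value combinations within 13 MB:
- refs.bib+notes.txt: size 3+6=9, value 11+45=56
- notes.txt+fig.png: size 6+6=12, value 45+10=55
- sim.zip: size 11, value 48
- notes.txt: size 6, value 45
- video.mp4: size 12, value 27
Best: 56 pts.

56 pts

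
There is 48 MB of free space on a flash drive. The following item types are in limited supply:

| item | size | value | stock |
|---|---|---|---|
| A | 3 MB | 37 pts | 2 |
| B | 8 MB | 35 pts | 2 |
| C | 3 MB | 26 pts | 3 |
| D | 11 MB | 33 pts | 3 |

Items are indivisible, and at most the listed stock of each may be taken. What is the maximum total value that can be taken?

255 pts

Best selections within size 48 and stock limits:
- 2×A + 2×B + 3×C + 1×D: size 42, value 255
- 2×A + 1×B + 3×C + 2×D: size 45, value 253
- 2×A + 3×C + 3×D: size 48, value 251
Best: 255 pts.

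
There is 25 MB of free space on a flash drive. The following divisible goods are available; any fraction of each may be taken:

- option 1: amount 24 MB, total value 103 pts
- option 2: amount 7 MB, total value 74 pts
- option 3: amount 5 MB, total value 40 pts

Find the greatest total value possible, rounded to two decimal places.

Take in order of value per unit:
- option 2 (74/7 per unit): all 7 → value 74, running total 74.00
- option 3 (40/5 per unit): all 5 → value 40, running total 114.00
- option 1 (103/24 per unit): 13 of 24 → value 13×103/24 = 55.7917, running total 169.79
Total 169.79.

169.79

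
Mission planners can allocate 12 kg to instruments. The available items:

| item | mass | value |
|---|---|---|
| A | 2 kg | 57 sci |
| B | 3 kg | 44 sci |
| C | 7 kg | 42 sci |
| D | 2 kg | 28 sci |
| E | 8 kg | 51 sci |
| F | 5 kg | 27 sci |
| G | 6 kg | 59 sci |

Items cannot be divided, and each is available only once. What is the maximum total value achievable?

160 sci

Check high-value combinations within 12 kg:
- A+B+G: mass 2+3+6=11, value 57+44+59=160
- A+B+D+F: mass 2+3+2+5=12, value 57+44+28+27=156
- A+D+G: mass 2+2+6=10, value 57+28+59=144
- A+B+C: mass 2+3+7=12, value 57+44+42=143
- A+D+E: mass 2+2+8=12, value 57+28+51=136
Best: 160 sci.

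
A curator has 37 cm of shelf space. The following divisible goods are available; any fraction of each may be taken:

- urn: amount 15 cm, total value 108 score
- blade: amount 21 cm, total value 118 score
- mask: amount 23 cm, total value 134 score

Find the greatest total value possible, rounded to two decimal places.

Take in order of value per unit:
- urn (108/15 per unit): all 15 → value 108, running total 108.00
- mask (134/23 per unit): 22 of 23 → value 22×134/23 = 128.1739, running total 236.17
Total 236.17.

236.17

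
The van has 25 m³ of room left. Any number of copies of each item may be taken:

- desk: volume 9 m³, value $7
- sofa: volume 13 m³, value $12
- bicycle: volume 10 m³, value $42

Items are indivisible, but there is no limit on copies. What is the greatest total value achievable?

Best value-per-unit is bicycle at 42/10, and filling with it alone uses volume 2×10=20. No mix of the others beats 2×42 = 84.

$84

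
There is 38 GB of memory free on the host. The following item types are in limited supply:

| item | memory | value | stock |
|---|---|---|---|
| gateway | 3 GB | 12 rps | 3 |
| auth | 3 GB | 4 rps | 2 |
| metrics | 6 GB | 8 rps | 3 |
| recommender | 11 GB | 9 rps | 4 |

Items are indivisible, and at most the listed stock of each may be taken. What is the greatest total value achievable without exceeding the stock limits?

69 rps

Best selections within memory 38 and stock limits:
- 3×gateway + 3×metrics + 1×recommender: memory 38, value 69
- 3×gateway + 2×auth + 2×metrics + 1×recommender: memory 38, value 69
Best: 69 rps.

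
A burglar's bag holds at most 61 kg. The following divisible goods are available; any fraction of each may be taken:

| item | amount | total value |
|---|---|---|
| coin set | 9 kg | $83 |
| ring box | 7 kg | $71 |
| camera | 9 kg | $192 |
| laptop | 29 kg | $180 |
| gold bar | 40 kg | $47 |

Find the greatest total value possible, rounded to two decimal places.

534.23

Take in order of value per unit:
- camera (192/9 per unit): all 9 → value 192, running total 192.00
- ring box (71/7 per unit): all 7 → value 71, running total 263.00
- coin set (83/9 per unit): all 9 → value 83, running total 346.00
- laptop (180/29 per unit): all 29 → value 180, running total 526.00
- gold bar (47/40 per unit): 7 of 40 → value 7×47/40 = 8.2250, running total 534.23
Total 534.23.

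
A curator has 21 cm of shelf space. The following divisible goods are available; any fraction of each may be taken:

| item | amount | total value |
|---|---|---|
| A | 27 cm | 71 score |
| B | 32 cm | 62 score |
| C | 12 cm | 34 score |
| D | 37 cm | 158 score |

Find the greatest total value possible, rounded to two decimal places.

Take in order of value per unit:
- D (158/37 per unit): 21 of 37 → value 21×158/37 = 89.6757, running total 89.68
Total 89.68.

89.68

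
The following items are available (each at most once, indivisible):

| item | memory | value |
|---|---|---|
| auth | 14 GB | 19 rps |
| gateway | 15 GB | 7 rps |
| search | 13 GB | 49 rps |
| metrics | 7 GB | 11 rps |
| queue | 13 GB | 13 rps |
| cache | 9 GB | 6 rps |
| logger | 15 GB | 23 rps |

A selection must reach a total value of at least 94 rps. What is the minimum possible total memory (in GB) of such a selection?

Subsets with value ≥ 94, sorted by total memory:
- search+metrics+queue+logger: memory 48, value 96
- auth+search+metrics+logger: memory 49, value 102
- auth+search+cache+logger: memory 51, value 97
- auth+search+queue+logger: memory 55, value 104
Minimum memory: 48 GB.

48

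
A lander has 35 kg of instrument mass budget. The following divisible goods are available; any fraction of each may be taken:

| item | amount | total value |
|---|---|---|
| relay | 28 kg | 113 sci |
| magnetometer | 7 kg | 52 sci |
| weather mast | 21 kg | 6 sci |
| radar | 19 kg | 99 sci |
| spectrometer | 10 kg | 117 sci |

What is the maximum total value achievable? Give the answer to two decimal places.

262.79

Take in order of value per unit:
- spectrometer (117/10 per unit): all 10 → value 117, running total 117.00
- magnetometer (52/7 per unit): all 7 → value 52, running total 169.00
- radar (99/19 per unit): 18 of 19 → value 18×99/19 = 93.7895, running total 262.79
Total 262.79.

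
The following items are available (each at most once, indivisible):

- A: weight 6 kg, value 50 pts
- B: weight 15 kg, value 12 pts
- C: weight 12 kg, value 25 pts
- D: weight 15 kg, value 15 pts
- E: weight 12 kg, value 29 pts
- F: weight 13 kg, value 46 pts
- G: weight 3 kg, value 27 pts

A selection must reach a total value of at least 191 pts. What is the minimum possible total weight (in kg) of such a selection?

61

Subsets with value ≥ 191, sorted by total weight:
- A+C+D+E+F+G: weight 61, value 192
- A+B+C+D+E+F+G: weight 76, value 204
Minimum weight: 61 kg.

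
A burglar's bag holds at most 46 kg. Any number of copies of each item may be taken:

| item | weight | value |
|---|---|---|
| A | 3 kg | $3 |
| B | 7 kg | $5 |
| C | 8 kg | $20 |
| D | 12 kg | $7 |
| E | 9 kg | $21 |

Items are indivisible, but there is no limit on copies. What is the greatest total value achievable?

$106

Best value-per-unit is C at 20/8; filling with it alone gives 5×20 = 100.
Optimal mix: 2×A + 5×C → weight 46, value 106.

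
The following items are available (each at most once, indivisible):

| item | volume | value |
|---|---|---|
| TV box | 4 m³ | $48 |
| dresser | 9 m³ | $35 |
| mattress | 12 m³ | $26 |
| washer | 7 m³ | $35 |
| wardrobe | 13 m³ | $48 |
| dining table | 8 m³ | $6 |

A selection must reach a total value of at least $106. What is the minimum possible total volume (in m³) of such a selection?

20

Subsets with value ≥ 106, sorted by total volume:
- TV box+dresser+washer: volume 20, value 118
- TV box+mattress+washer: volume 23, value 109
- TV box+washer+wardrobe: volume 24, value 131
Minimum volume: 20 m³.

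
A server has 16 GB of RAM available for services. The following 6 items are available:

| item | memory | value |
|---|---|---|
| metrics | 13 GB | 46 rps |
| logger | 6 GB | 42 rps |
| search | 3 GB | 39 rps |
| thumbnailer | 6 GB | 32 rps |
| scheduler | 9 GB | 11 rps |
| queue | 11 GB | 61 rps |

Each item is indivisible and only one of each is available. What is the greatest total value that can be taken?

113 rps

This is a 0/1 knapsack; check combinations near the capacity.
- logger+search+thumbnailer: memory 6+3+6=15, value 42+39+32=113
- search+queue: memory 3+11=14, value 39+61=100
- metrics+search: memory 13+3=16, value 46+39=85
Best: 113 rps.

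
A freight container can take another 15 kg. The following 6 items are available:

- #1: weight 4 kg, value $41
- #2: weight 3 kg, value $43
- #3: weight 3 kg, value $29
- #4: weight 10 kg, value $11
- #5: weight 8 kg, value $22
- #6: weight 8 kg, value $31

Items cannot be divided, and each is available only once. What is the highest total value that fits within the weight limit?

$115

Check high-value combinations within 15 kg:
- #1+#2+#6: weight 4+3+8=15, value 41+43+31=115
- #1+#2+#3: weight 4+3+3=10, value 41+43+29=113
- #1+#2+#5: weight 4+3+8=15, value 41+43+22=106
- #2+#3+#6: weight 3+3+8=14, value 43+29+31=103
- #1+#3+#6: weight 4+3+8=15, value 41+29+31=101
Best: $115.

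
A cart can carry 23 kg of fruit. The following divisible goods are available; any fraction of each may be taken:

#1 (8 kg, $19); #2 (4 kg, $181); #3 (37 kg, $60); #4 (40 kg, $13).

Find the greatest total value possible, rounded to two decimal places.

Take in order of value per unit:
- #2 (181/4 per unit): all 4 → value 181, running total 181.00
- #1 (19/8 per unit): all 8 → value 19, running total 200.00
- #3 (60/37 per unit): 11 of 37 → value 11×60/37 = 17.8378, running total 217.84
Total 217.84.

217.84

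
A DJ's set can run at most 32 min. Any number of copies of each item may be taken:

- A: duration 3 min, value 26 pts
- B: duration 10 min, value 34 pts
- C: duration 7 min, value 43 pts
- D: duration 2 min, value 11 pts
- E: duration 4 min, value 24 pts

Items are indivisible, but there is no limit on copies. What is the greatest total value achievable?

271 pts

Best value-per-unit is A at 26/3; filling with it alone gives 10×26 = 260.
Optimal mix: 10×A + 1×D → duration 32, value 271.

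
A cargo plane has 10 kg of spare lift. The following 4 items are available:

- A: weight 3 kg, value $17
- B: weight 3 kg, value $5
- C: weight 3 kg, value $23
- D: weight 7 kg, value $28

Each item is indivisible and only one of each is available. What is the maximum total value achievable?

$51

This is a 0/1 knapsack; check combinations near the capacity.
- C+D: weight 3+7=10, value 23+28=51
- A+B+C: weight 3+3+3=9, value 17+5+23=45
- A+D: weight 3+7=10, value 17+28=45
- A+C: weight 3+3=6, value 17+23=40
Best: $51.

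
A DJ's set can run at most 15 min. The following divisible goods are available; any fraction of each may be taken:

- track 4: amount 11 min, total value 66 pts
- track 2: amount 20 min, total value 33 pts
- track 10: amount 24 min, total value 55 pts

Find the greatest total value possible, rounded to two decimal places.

Take in order of value per unit:
- track 4 (66/11 per unit): all 11 → value 66, running total 66.00
- track 10 (55/24 per unit): 4 of 24 → value 4×55/24 = 9.1667, running total 75.17
Total 75.17.

75.17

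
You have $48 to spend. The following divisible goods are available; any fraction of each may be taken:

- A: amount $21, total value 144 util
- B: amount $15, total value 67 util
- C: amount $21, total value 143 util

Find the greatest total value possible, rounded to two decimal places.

313.80

Take in order of value per unit:
- A (144/21 per unit): all 21 → value 144, running total 144.00
- C (143/21 per unit): all 21 → value 143, running total 287.00
- B (67/15 per unit): 6 of 15 → value 6×67/15 = 26.8000, running total 313.80
Total 313.80.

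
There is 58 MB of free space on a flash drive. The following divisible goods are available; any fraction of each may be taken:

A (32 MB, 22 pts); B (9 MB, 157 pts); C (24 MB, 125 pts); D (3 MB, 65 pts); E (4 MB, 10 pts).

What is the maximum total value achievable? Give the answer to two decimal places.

Take in order of value per unit:
- D (65/3 per unit): all 3 → value 65, running total 65.00
- B (157/9 per unit): all 9 → value 157, running total 222.00
- C (125/24 per unit): all 24 → value 125, running total 347.00
- E (10/4 per unit): all 4 → value 10, running total 357.00
- A (22/32 per unit): 18 of 32 → value 18×22/32 = 12.3750, running total 369.38
Total 369.38.

369.38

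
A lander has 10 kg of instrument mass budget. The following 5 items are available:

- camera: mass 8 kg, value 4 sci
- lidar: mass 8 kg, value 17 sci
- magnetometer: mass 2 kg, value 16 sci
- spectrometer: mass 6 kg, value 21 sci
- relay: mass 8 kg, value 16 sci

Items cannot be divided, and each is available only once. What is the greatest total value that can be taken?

Check high-value combinations within 10 kg:
- magnetometer+spectrometer: mass 2+6=8, value 16+21=37
- lidar+magnetometer: mass 8+2=10, value 17+16=33
- magnetometer+relay: mass 2+8=10, value 16+16=32
- spectrometer: mass 6, value 21
Best: 37 sci.

37 sci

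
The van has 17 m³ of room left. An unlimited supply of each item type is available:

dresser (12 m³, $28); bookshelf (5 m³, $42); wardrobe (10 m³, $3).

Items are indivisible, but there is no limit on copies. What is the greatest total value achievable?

$126

Best value-per-unit is bookshelf at 42/5, and filling with it alone uses volume 3×5=15. No mix of the others beats 3×42 = 126.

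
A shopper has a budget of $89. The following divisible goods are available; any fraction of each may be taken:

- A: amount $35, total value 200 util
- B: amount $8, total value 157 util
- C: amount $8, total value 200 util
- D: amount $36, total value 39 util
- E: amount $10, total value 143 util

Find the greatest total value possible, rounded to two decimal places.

730.33

Take in order of value per unit:
- C (200/8 per unit): all 8 → value 200, running total 200.00
- B (157/8 per unit): all 8 → value 157, running total 357.00
- E (143/10 per unit): all 10 → value 143, running total 500.00
- A (200/35 per unit): all 35 → value 200, running total 700.00
- D (39/36 per unit): 28 of 36 → value 28×39/36 = 30.3333, running total 730.33
Total 730.33.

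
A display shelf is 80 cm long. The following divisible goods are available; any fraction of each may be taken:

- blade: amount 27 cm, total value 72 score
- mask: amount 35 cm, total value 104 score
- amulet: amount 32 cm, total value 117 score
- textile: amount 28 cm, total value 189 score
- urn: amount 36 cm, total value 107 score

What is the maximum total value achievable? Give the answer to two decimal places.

365.44

Take in order of value per unit:
- textile (189/28 per unit): all 28 → value 189, running total 189.00
- amulet (117/32 per unit): all 32 → value 117, running total 306.00
- urn (107/36 per unit): 20 of 36 → value 20×107/36 = 59.4444, running total 365.44
Total 365.44.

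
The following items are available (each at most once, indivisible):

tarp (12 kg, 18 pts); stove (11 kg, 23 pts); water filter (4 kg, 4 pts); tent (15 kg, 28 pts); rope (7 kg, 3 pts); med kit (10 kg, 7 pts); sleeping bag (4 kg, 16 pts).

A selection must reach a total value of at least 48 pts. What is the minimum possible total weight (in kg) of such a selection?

Subsets with value ≥ 48, sorted by total weight:
- water filter+tent+sleeping bag: weight 23, value 48
- stove+tent: weight 26, value 51
- tarp+stove+sleeping bag: weight 27, value 57
- tent+med kit+sleeping bag: weight 29, value 51
Minimum weight: 23 kg.

23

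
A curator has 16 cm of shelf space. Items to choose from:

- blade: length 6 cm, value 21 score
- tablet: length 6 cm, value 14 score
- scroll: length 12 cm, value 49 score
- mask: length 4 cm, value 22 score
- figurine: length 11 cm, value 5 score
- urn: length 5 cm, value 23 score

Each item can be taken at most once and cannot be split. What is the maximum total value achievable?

71 score

Check high-value combinations within 16 cm:
- scroll+mask: length 12+4=16, value 49+22=71
- blade+mask+urn: length 6+4+5=15, value 21+22+23=66
- tablet+mask+urn: length 6+4+5=15, value 14+22+23=59
- blade+tablet+mask: length 6+6+4=16, value 21+14+22=57
Best: 71 score.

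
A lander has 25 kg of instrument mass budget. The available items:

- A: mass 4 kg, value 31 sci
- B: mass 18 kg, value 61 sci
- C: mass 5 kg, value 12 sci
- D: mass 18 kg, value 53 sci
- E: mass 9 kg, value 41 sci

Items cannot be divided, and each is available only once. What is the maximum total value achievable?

92 sci

Check high-value combinations within 25 kg:
- A+B: mass 4+18=22, value 31+61=92
- A+C+E: mass 4+5+9=18, value 31+12+41=84
- A+D: mass 4+18=22, value 31+53=84
- B+C: mass 18+5=23, value 61+12=73
- A+E: mass 4+9=13, value 31+41=72
Best: 92 sci.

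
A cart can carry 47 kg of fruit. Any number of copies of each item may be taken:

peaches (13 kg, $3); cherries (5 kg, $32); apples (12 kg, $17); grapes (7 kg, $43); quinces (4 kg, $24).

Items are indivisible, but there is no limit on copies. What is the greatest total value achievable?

Best value-per-unit is cherries at 32/5; filling with it alone gives 9×32 = 288.
Optimal mix: 8×cherries + 1×grapes → weight 47, value 299.

$299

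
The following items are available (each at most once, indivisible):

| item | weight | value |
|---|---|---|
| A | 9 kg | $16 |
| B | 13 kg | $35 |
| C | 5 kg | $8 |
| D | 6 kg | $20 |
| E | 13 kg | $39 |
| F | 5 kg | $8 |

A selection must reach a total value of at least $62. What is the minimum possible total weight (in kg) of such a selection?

24

Subsets with value ≥ 62, sorted by total weight:
- C+D+E: weight 24, value 67
- D+E+F: weight 24, value 67
- B+C+D: weight 24, value 63
Minimum weight: 24 kg.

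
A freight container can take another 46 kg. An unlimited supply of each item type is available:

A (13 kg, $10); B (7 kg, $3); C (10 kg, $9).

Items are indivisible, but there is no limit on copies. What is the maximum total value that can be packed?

$38

Best value-per-unit is C at 9/10; filling with it alone gives 4×9 = 36.
Optimal mix: 2×A + 2×C → weight 46, value 38.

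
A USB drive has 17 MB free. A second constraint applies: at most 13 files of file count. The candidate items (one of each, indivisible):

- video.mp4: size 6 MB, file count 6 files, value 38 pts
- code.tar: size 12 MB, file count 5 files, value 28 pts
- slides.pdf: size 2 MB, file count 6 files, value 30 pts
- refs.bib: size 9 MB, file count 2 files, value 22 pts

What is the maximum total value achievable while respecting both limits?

68 pts

Feasible sets respecting both limits:
- video.mp4+slides.pdf: size 8, file count 12, value 68
- video.mp4+refs.bib: size 15, file count 8, value 60
- code.tar+slides.pdf: size 14, file count 11, value 58
Best: 68 pts.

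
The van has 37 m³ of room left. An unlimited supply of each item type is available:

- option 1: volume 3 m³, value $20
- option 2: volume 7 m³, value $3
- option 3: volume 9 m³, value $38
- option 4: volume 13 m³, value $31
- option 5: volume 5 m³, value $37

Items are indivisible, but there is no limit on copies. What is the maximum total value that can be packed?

$265

Best value-per-unit is option 5 at 37/5; filling with it alone gives 7×37 = 259.
Optimal mix: 4×option 1 + 5×option 5 → volume 37, value 265.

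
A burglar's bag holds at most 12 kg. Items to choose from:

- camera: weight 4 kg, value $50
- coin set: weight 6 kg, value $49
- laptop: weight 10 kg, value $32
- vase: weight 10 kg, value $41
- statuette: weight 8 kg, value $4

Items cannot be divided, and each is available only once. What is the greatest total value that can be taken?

Check high-value combinations within 12 kg:
- camera+coin set: weight 4+6=10, value 50+49=99
- camera+statuette: weight 4+8=12, value 50+4=54
- camera: weight 4, value 50
- coin set: weight 6, value 49
- vase: weight 10, value 41
Best: $99.

$99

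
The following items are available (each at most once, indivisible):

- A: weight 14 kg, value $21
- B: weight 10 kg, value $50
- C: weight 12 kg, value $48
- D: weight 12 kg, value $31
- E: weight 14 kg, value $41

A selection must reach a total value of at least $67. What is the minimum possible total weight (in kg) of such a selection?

22

Subsets with value ≥ 67, sorted by total weight:
- B+C: weight 22, value 98
- B+D: weight 22, value 81
Minimum weight: 22 kg.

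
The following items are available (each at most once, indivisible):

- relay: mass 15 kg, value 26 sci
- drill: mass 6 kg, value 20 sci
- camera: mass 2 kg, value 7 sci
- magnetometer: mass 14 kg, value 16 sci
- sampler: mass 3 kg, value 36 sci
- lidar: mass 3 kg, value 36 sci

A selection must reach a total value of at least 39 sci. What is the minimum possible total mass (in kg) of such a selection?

5

Subsets with value ≥ 39, sorted by total mass:
- camera+sampler: mass 5, value 43
- camera+lidar: mass 5, value 43
- sampler+lidar: mass 6, value 72
Minimum mass: 5 kg.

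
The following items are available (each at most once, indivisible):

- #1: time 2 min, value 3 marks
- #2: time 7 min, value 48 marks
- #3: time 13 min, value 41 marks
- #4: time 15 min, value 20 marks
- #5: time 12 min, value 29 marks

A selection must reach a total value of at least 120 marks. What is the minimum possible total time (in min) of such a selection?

34

Subsets with value ≥ 120, sorted by total time:
- #1+#2+#3+#5: time 34, value 121
- #2+#3+#4+#5: time 47, value 138
Minimum time: 34 min.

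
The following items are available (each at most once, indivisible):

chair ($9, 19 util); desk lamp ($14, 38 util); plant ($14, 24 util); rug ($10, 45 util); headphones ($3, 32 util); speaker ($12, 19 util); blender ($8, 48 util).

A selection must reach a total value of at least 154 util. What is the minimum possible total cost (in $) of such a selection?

35

Subsets with value ≥ 154, sorted by total cost:
- desk lamp+rug+headphones+blender: cost 35, value 163
- chair+rug+headphones+speaker+blender: cost 42, value 163
- chair+desk lamp+rug+headphones+blender: cost 44, value 182
- chair+plant+rug+headphones+blender: cost 44, value 168
Minimum cost: 35 $.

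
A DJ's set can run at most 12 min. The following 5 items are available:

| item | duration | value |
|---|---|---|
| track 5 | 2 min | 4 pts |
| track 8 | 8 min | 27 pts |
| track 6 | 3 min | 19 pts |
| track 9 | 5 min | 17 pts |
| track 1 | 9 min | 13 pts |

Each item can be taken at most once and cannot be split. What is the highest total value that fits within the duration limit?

Check high-value combinations within 12 min:
- track 8+track 6: duration 8+3=11, value 27+19=46
- track 5+track 6+track 9: duration 2+3+5=10, value 4+19+17=40
- track 6+track 9: duration 3+5=8, value 19+17=36
Best: 46 pts.

46 pts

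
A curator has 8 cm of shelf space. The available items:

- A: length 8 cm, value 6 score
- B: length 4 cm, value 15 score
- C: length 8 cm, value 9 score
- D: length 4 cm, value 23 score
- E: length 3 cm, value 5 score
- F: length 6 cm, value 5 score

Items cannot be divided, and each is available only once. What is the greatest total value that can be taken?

Check high-value combinations within 8 cm:
- B+D: length 4+4=8, value 15+23=38
- D+E: length 4+3=7, value 23+5=28
- D: length 4, value 23
Best: 38 score.

38 score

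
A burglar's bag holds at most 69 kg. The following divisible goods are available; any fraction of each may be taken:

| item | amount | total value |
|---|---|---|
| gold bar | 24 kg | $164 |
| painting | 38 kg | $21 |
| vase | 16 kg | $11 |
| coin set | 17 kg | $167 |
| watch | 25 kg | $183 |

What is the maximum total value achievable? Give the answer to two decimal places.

516.06

Take in order of value per unit:
- coin set (167/17 per unit): all 17 → value 167, running total 167.00
- watch (183/25 per unit): all 25 → value 183, running total 350.00
- gold bar (164/24 per unit): all 24 → value 164, running total 514.00
- vase (11/16 per unit): 3 of 16 → value 3×11/16 = 2.0625, running total 516.06
Total 516.06.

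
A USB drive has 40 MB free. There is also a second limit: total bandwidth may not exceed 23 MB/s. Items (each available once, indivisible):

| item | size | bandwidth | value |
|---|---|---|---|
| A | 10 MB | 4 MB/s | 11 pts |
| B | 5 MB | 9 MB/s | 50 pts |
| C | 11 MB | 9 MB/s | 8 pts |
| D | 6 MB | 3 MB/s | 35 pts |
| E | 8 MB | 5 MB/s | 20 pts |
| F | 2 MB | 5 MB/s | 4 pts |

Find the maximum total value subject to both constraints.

Feasible sets respecting both limits:
- A+B+D+E: size 29, bandwidth 21, value 116
- B+D+E+F: size 21, bandwidth 22, value 109
- B+D+E: size 19, bandwidth 17, value 105
- A+B+D+F: size 23, bandwidth 21, value 100
Best: 116 pts.

116 pts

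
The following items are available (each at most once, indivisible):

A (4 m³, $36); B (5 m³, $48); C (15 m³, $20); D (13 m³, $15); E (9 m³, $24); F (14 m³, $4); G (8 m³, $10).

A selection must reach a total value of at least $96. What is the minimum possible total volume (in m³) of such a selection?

18

Subsets with value ≥ 96, sorted by total volume:
- A+B+E: volume 18, value 108
- A+B+D: volume 22, value 99
- A+B+C: volume 24, value 104
Minimum volume: 18 m³.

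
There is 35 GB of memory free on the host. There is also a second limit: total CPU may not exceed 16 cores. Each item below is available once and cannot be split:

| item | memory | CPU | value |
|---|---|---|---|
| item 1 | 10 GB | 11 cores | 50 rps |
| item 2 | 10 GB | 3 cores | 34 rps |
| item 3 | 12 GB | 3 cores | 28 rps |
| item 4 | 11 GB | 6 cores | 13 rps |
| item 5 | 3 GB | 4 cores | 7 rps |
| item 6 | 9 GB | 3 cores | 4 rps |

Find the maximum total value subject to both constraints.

Feasible sets respecting both limits:
- item 1+item 2: memory 20, CPU 14, value 84
- item 1+item 3: memory 22, CPU 14, value 78
- item 2+item 3+item 4: memory 33, CPU 12, value 75
- item 2+item 3+item 5+item 6: memory 34, CPU 13, value 73
Best: 84 rps.

84 rps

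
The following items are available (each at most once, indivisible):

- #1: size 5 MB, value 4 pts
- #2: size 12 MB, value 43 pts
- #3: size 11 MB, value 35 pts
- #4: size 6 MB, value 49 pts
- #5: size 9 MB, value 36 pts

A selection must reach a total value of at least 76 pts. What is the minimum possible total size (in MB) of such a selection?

15

Subsets with value ≥ 76, sorted by total size:
- #4+#5: size 15, value 85
- #3+#4: size 17, value 84
- #2+#4: size 18, value 92
- #1+#4+#5: size 20, value 89
Minimum size: 15 MB.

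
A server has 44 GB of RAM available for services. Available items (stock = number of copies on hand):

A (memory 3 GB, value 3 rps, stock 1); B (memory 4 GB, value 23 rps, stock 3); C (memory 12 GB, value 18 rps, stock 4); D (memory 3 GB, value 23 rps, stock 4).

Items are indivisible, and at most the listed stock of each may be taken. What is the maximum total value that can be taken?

182 rps

Best selections within memory 44 and stock limits:
- 1×A + 3×B + 1×C + 4×D: memory 39, value 182
- 3×B + 1×C + 4×D: memory 36, value 179
- 2×B + 2×C + 4×D: memory 44, value 174
- 1×A + 3×B + 4×D: memory 27, value 164
Best: 182 rps.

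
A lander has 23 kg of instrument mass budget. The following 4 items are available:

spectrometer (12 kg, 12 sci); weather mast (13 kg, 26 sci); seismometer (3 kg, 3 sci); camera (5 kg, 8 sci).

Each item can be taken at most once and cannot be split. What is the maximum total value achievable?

Check high-value combinations within 23 kg:
- weather mast+seismometer+camera: mass 13+3+5=21, value 26+3+8=37
- weather mast+camera: mass 13+5=18, value 26+8=34
- weather mast+seismometer: mass 13+3=16, value 26+3=29
Best: 37 sci.

37 sci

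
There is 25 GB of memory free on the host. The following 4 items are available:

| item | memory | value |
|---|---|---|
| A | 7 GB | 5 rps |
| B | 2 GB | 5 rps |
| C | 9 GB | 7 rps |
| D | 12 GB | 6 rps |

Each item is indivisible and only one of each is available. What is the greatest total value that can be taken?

Check high-value combinations within 25 GB:
- B+C+D: memory 2+9+12=23, value 5+7+6=18
- A+B+C: memory 7+2+9=18, value 5+5+7=17
- A+B+D: memory 7+2+12=21, value 5+5+6=16
- C+D: memory 9+12=21, value 7+6=13
- B+C: memory 2+9=11, value 5+7=12
Best: 18 rps.

18 rps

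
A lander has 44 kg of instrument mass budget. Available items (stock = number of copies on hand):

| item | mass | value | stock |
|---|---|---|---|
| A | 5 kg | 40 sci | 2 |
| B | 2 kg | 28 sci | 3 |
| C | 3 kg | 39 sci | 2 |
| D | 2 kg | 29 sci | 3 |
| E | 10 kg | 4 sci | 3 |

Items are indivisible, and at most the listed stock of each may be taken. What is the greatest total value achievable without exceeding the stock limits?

333 sci

Best selections within mass 44 and stock limits:
- 2×A + 3×B + 2×C + 3×D + 1×E: mass 38, value 333
- 2×A + 3×B + 2×C + 3×D: mass 28, value 329
Best: 333 sci.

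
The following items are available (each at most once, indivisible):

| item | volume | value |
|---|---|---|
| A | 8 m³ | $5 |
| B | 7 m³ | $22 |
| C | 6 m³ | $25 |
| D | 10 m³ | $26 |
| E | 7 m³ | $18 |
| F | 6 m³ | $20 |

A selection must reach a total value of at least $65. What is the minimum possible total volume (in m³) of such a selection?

Subsets with value ≥ 65, sorted by total volume:
- B+C+F: volume 19, value 67
- B+C+E: volume 20, value 65
- C+D+F: volume 22, value 71
Minimum volume: 19 m³.

19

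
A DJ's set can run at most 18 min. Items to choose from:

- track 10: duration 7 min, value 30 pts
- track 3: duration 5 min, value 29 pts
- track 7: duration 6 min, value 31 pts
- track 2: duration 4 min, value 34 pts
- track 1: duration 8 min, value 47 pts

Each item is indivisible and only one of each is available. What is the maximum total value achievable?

Check high-value combinations within 18 min:
- track 7+track 2+track 1: duration 6+4+8=18, value 31+34+47=112
- track 3+track 2+track 1: duration 5+4+8=17, value 29+34+47=110
- track 10+track 7+track 2: duration 7+6+4=17, value 30+31+34=95
- track 3+track 7+track 2: duration 5+6+4=15, value 29+31+34=94
- track 10+track 3+track 2: duration 7+5+4=16, value 30+29+34=93
Best: 112 pts.

112 pts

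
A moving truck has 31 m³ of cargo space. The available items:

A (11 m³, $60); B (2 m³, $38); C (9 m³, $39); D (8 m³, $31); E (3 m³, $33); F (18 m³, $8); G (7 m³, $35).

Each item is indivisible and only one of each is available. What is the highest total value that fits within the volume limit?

Check high-value combinations within 31 m³:
- A+B+D+E+G: volume 11+2+8+3+7=31, value 60+38+31+33+35=197
- B+C+D+E+G: volume 2+9+8+3+7=29, value 38+39+31+33+35=176
- A+B+C+G: volume 11+2+9+7=29, value 60+38+39+35=172
- A+B+C+E: volume 11+2+9+3=25, value 60+38+39+33=170
Best: $197.

$197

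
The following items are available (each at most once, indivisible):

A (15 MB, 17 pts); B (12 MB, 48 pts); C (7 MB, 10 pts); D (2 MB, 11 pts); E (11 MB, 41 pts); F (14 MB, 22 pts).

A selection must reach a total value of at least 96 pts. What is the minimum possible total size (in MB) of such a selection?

Subsets with value ≥ 96, sorted by total size:
- B+D+E: size 25, value 100
- B+C+E: size 30, value 99
- B+C+D+E: size 32, value 110
- B+E+F: size 37, value 111
Minimum size: 25 MB.

25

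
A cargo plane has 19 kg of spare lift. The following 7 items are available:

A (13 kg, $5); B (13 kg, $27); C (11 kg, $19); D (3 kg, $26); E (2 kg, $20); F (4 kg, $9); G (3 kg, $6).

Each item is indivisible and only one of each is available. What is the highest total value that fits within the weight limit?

Check high-value combinations within 19 kg:
- B+D+E: weight 13+3+2=18, value 27+26+20=73
- C+D+E+G: weight 11+3+2+3=19, value 19+26+20+6=71
- C+D+E: weight 11+3+2=16, value 19+26+20=65
- D+E+F+G: weight 3+2+4+3=12, value 26+20+9+6=61
- B+D+G: weight 13+3+3=19, value 27+26+6=59
Best: $73.

$73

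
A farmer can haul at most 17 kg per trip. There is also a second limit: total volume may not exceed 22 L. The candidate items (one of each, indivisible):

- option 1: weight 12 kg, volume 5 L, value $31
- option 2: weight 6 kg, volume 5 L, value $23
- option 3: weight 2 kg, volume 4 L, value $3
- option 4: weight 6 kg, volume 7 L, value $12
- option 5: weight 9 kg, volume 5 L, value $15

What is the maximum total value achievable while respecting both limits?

Feasible sets respecting both limits:
- option 2+option 3+option 5: weight 17, volume 14, value 41
- option 2+option 3+option 4: weight 14, volume 16, value 38
- option 2+option 5: weight 15, volume 10, value 38
Best: $41.

$41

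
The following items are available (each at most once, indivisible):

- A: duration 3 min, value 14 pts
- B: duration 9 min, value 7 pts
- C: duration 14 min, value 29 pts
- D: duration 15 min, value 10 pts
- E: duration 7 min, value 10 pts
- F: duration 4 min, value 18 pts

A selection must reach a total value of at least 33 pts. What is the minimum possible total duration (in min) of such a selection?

14

Subsets with value ≥ 33, sorted by total duration:
- A+E+F: duration 14, value 42
- A+B+F: duration 16, value 39
- A+C: duration 17, value 43
- C+F: duration 18, value 47
Minimum duration: 14 min.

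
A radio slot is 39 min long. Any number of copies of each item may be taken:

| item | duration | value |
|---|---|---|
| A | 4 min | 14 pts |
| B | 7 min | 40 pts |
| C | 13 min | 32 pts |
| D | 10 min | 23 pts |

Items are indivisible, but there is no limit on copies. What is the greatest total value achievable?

Best value-per-unit is B at 40/7; filling with it alone gives 5×40 = 200.
Optimal mix: 1×A + 5×B → duration 39, value 214.

214 pts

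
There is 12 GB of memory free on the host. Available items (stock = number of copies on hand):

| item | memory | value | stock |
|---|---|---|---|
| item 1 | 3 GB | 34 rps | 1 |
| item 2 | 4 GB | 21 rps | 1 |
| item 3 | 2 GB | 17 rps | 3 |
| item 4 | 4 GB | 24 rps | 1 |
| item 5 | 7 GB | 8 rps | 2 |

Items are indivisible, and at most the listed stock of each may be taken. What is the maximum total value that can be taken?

92 rps

Top feasible selections:
- 1×item 1 + 2×item 3 + 1×item 4: memory 11, value 92
- 1×item 1 + 1×item 2 + 2×item 3: memory 11, value 89
- 1×item 1 + 3×item 3: memory 9, value 85
Best: 92 rps.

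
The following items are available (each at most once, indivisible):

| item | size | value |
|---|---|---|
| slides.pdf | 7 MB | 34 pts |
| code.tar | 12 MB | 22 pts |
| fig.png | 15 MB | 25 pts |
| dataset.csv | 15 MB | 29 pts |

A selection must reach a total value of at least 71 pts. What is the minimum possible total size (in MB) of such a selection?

Subsets with value ≥ 71, sorted by total size:
- slides.pdf+code.tar+dataset.csv: size 34, value 85
- slides.pdf+code.tar+fig.png: size 34, value 81
- slides.pdf+fig.png+dataset.csv: size 37, value 88
Minimum size: 34 MB.

34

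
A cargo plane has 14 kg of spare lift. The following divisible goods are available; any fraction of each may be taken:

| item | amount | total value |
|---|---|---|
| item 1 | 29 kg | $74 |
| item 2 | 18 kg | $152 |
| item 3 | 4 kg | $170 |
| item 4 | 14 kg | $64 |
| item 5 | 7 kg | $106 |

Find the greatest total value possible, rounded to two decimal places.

301.33

Take in order of value per unit:
- item 3 (170/4 per unit): all 4 → value 170, running total 170.00
- item 5 (106/7 per unit): all 7 → value 106, running total 276.00
- item 2 (152/18 per unit): 3 of 18 → value 3×152/18 = 25.3333, running total 301.33
Total 301.33.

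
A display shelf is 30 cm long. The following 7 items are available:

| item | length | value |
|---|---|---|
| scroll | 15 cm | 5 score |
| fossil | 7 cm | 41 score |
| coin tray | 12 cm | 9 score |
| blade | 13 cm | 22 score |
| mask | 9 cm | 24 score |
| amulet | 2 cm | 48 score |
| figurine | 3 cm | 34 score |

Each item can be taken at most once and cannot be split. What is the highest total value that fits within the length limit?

147 score

Check high-value combinations within 30 cm:
- fossil+mask+amulet+figurine: length 7+9+2+3=21, value 41+24+48+34=147
- fossil+blade+amulet+figurine: length 7+13+2+3=25, value 41+22+48+34=145
- fossil+coin tray+amulet+figurine: length 7+12+2+3=24, value 41+9+48+34=132
Best: 147 score.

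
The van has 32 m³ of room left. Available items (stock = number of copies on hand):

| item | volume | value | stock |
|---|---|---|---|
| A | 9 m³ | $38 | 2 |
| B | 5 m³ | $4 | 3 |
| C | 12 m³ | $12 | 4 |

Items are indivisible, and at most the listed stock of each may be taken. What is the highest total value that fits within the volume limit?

Best selections within volume 32 and stock limits:
- 2×A + 1×C: volume 30, value 88
- 2×A + 2×B: volume 28, value 84
- 2×A + 1×B: volume 23, value 80
Best: $88.

$88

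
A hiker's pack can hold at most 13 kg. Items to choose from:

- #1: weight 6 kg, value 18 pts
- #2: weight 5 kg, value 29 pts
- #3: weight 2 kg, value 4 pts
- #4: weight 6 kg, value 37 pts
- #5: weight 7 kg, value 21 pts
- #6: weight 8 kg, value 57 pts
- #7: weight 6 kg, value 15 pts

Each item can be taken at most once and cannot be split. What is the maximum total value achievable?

Check high-value combinations within 13 kg:
- #2+#6: weight 5+8=13, value 29+57=86
- #2+#3+#4: weight 5+2+6=13, value 29+4+37=70
- #2+#4: weight 5+6=11, value 29+37=66
- #3+#6: weight 2+8=10, value 4+57=61
- #4+#5: weight 6+7=13, value 37+21=58
Best: 86 pts.

86 pts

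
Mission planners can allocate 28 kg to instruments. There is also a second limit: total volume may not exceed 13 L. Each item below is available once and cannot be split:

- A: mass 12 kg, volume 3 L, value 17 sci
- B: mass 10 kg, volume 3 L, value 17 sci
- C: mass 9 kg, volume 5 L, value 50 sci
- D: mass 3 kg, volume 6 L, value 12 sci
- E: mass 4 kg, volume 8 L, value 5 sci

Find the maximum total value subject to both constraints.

Feasible sets respecting both limits:
- A+C: mass 21, volume 8, value 67
- B+C: mass 19, volume 8, value 67
- C+D: mass 12, volume 11, value 62
- C+E: mass 13, volume 13, value 55
Best: 67 sci.

67 sci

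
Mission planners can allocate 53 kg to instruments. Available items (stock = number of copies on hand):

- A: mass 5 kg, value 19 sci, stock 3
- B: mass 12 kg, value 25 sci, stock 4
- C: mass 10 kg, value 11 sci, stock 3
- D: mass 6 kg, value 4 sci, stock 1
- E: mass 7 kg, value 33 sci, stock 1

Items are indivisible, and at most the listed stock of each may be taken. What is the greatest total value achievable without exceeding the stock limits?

146 sci

Best selections within mass 53 and stock limits:
- 2×A + 3×B + 1×E: mass 53, value 146
- 3×A + 2×B + 1×D + 1×E: mass 52, value 144
- 3×A + 2×B + 1×E: mass 46, value 140
- 2×A + 2×B + 1×C + 1×E: mass 51, value 132
Best: 146 sci.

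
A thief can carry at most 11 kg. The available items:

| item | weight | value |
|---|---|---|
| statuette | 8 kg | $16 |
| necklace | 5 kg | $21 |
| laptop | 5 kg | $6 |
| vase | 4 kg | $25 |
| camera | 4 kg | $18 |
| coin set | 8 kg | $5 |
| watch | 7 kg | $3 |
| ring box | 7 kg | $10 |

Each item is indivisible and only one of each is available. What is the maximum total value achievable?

$46

Check high-value combinations within 11 kg:
- necklace+vase: weight 5+4=9, value 21+25=46
- vase+camera: weight 4+4=8, value 25+18=43
- necklace+camera: weight 5+4=9, value 21+18=39
Best: $46.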